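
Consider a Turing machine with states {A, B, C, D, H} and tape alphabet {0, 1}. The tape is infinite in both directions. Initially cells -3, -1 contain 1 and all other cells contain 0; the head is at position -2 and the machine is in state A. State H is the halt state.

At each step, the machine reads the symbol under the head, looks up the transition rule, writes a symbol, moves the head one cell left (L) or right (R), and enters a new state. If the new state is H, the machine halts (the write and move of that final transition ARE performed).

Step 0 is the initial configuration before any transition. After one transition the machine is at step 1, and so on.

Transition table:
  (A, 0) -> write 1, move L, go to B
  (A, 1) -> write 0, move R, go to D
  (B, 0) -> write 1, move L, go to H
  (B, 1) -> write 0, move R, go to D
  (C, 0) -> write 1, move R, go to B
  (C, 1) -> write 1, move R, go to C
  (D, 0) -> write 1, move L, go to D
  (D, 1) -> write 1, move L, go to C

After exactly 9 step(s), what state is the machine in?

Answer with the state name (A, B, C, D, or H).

Step 1: in state A at pos -2, read 0 -> (A,0)->write 1,move L,goto B. Now: state=B, head=-3, tape[-4..0]=01110 (head:  ^)
Step 2: in state B at pos -3, read 1 -> (B,1)->write 0,move R,goto D. Now: state=D, head=-2, tape[-4..0]=00110 (head:   ^)
Step 3: in state D at pos -2, read 1 -> (D,1)->write 1,move L,goto C. Now: state=C, head=-3, tape[-4..0]=00110 (head:  ^)
Step 4: in state C at pos -3, read 0 -> (C,0)->write 1,move R,goto B. Now: state=B, head=-2, tape[-4..0]=01110 (head:   ^)
Step 5: in state B at pos -2, read 1 -> (B,1)->write 0,move R,goto D. Now: state=D, head=-1, tape[-4..0]=01010 (head:    ^)
Step 6: in state D at pos -1, read 1 -> (D,1)->write 1,move L,goto C. Now: state=C, head=-2, tape[-4..0]=01010 (head:   ^)
Step 7: in state C at pos -2, read 0 -> (C,0)->write 1,move R,goto B. Now: state=B, head=-1, tape[-4..0]=01110 (head:    ^)
Step 8: in state B at pos -1, read 1 -> (B,1)->write 0,move R,goto D. Now: state=D, head=0, tape[-4..1]=011000 (head:     ^)
Step 9: in state D at pos 0, read 0 -> (D,0)->write 1,move L,goto D. Now: state=D, head=-1, tape[-4..1]=011010 (head:    ^)

Answer: D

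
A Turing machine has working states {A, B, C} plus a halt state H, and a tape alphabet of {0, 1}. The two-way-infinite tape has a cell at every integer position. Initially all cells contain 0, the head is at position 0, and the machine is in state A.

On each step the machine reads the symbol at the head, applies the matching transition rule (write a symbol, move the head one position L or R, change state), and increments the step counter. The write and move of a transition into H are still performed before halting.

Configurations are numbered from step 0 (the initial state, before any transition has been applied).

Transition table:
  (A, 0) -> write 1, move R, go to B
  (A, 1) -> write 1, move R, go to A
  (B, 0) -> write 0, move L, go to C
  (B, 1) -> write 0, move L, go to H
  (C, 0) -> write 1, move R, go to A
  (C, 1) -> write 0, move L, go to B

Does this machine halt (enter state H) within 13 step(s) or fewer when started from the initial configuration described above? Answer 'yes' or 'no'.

Answer: yes

Derivation:
Step 1: in state A at pos 0, read 0 -> (A,0)->write 1,move R,goto B. Now: state=B, head=1, tape[-1..2]=0100 (head:   ^)
Step 2: in state B at pos 1, read 0 -> (B,0)->write 0,move L,goto C. Now: state=C, head=0, tape[-1..2]=0100 (head:  ^)
Step 3: in state C at pos 0, read 1 -> (C,1)->write 0,move L,goto B. Now: state=B, head=-1, tape[-2..2]=00000 (head:  ^)
Step 4: in state B at pos -1, read 0 -> (B,0)->write 0,move L,goto C. Now: state=C, head=-2, tape[-3..2]=000000 (head:  ^)
Step 5: in state C at pos -2, read 0 -> (C,0)->write 1,move R,goto A. Now: state=A, head=-1, tape[-3..2]=010000 (head:   ^)
Step 6: in state A at pos -1, read 0 -> (A,0)->write 1,move R,goto B. Now: state=B, head=0, tape[-3..2]=011000 (head:    ^)
Step 7: in state B at pos 0, read 0 -> (B,0)->write 0,move L,goto C. Now: state=C, head=-1, tape[-3..2]=011000 (head:   ^)
Step 8: in state C at pos -1, read 1 -> (C,1)->write 0,move L,goto B. Now: state=B, head=-2, tape[-3..2]=010000 (head:  ^)
Step 9: in state B at pos -2, read 1 -> (B,1)->write 0,move L,goto H. Now: state=H, head=-3, tape[-4..2]=0000000 (head:  ^)
State H reached at step 9; 9 <= 13 -> yes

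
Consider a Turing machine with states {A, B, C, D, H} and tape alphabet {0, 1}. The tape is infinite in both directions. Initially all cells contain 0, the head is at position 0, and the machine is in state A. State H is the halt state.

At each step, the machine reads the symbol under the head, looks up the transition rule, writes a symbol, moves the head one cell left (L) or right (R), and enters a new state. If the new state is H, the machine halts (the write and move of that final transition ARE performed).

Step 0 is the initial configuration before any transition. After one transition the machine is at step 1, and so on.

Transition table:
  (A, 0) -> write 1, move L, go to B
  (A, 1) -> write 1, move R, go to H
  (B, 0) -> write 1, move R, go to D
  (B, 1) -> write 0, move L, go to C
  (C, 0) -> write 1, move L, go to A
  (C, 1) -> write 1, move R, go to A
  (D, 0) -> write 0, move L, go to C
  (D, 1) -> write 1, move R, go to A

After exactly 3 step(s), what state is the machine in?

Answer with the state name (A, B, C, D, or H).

Step 1: in state A at pos 0, read 0 -> (A,0)->write 1,move L,goto B. Now: state=B, head=-1, tape[-2..1]=0010 (head:  ^)
Step 2: in state B at pos -1, read 0 -> (B,0)->write 1,move R,goto D. Now: state=D, head=0, tape[-2..1]=0110 (head:   ^)
Step 3: in state D at pos 0, read 1 -> (D,1)->write 1,move R,goto A. Now: state=A, head=1, tape[-2..2]=01100 (head:    ^)

Answer: A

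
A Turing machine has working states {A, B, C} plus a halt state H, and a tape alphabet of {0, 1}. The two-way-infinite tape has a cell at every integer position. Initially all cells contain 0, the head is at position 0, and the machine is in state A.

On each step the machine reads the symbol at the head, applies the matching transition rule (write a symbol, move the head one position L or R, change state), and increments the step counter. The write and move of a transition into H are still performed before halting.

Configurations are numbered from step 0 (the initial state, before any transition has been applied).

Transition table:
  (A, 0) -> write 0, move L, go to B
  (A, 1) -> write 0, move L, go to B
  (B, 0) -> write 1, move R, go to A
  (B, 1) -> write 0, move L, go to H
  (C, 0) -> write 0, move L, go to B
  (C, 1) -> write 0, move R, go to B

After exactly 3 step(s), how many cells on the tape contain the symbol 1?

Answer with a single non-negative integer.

Step 1: in state A at pos 0, read 0 -> (A,0)->write 0,move L,goto B. Now: state=B, head=-1, tape[-2..1]=0000 (head:  ^)
Step 2: in state B at pos -1, read 0 -> (B,0)->write 1,move R,goto A. Now: state=A, head=0, tape[-2..1]=0100 (head:   ^)
Step 3: in state A at pos 0, read 0 -> (A,0)->write 0,move L,goto B. Now: state=B, head=-1, tape[-2..1]=0100 (head:  ^)
Cells containing 1 after step 3: {-1} -> 1 cell(s)

Answer: 1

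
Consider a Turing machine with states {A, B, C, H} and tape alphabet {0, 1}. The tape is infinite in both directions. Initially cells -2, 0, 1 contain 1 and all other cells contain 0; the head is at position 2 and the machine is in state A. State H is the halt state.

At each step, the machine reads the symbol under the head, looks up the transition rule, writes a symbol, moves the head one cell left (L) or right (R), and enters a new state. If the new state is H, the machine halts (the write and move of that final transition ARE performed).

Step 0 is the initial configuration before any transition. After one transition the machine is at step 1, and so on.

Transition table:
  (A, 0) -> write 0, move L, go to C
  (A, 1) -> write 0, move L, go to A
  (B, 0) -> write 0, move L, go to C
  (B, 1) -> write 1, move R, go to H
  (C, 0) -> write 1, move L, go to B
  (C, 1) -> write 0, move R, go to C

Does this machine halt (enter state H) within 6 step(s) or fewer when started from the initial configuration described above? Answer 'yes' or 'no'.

Answer: no

Derivation:
Step 1: in state A at pos 2, read 0 -> (A,0)->write 0,move L,goto C. Now: state=C, head=1, tape[-3..3]=0101100 (head:     ^)
Step 2: in state C at pos 1, read 1 -> (C,1)->write 0,move R,goto C. Now: state=C, head=2, tape[-3..3]=0101000 (head:      ^)
Step 3: in state C at pos 2, read 0 -> (C,0)->write 1,move L,goto B. Now: state=B, head=1, tape[-3..3]=0101010 (head:     ^)
Step 4: in state B at pos 1, read 0 -> (B,0)->write 0,move L,goto C. Now: state=C, head=0, tape[-3..3]=0101010 (head:    ^)
Step 5: in state C at pos 0, read 1 -> (C,1)->write 0,move R,goto C. Now: state=C, head=1, tape[-3..3]=0100010 (head:     ^)
Step 6: in state C at pos 1, read 0 -> (C,0)->write 1,move L,goto B. Now: state=B, head=0, tape[-3..3]=0100110 (head:    ^)
After 6 step(s): state = B (not H) -> not halted within 6 -> no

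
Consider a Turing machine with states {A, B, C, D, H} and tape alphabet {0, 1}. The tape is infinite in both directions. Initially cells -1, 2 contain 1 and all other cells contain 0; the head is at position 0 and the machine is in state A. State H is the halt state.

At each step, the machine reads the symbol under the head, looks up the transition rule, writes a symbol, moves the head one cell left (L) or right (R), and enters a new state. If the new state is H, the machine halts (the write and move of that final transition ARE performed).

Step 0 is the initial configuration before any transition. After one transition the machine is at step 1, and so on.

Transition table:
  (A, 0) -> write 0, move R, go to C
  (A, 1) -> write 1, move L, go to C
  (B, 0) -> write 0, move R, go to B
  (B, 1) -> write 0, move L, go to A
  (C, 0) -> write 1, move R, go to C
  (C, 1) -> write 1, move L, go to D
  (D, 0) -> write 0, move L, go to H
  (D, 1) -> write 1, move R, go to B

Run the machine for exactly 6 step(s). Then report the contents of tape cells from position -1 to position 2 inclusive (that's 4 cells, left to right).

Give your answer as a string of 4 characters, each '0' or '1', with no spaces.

Step 1: in state A at pos 0, read 0 -> (A,0)->write 0,move R,goto C. Now: state=C, head=1, tape[-2..3]=010010 (head:    ^)
Step 2: in state C at pos 1, read 0 -> (C,0)->write 1,move R,goto C. Now: state=C, head=2, tape[-2..3]=010110 (head:     ^)
Step 3: in state C at pos 2, read 1 -> (C,1)->write 1,move L,goto D. Now: state=D, head=1, tape[-2..3]=010110 (head:    ^)
Step 4: in state D at pos 1, read 1 -> (D,1)->write 1,move R,goto B. Now: state=B, head=2, tape[-2..3]=010110 (head:     ^)
Step 5: in state B at pos 2, read 1 -> (B,1)->write 0,move L,goto A. Now: state=A, head=1, tape[-2..3]=010100 (head:    ^)
Step 6: in state A at pos 1, read 1 -> (A,1)->write 1,move L,goto C. Now: state=C, head=0, tape[-2..3]=010100 (head:   ^)

Answer: 1010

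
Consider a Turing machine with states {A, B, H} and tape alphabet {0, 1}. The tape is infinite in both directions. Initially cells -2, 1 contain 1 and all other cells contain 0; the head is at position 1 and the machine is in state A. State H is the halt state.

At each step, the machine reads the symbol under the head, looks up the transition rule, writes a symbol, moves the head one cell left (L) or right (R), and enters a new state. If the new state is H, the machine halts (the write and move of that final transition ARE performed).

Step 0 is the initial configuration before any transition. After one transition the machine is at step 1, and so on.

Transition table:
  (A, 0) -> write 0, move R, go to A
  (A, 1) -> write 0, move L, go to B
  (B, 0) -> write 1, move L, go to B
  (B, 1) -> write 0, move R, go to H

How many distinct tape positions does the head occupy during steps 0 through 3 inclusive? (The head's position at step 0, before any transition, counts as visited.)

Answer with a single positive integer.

Step 1: in state A at pos 1, read 1 -> (A,1)->write 0,move L,goto B. Now: state=B, head=0, tape[-3..2]=010000 (head:    ^)
Step 2: in state B at pos 0, read 0 -> (B,0)->write 1,move L,goto B. Now: state=B, head=-1, tape[-3..2]=010100 (head:   ^)
Step 3: in state B at pos -1, read 0 -> (B,0)->write 1,move L,goto B. Now: state=B, head=-2, tape[-3..2]=011100 (head:  ^)
Head positions at steps 0..3: starting at 1, distinct positions visited = {-2, -1, 0, 1} -> 4 position(s)

Answer: 4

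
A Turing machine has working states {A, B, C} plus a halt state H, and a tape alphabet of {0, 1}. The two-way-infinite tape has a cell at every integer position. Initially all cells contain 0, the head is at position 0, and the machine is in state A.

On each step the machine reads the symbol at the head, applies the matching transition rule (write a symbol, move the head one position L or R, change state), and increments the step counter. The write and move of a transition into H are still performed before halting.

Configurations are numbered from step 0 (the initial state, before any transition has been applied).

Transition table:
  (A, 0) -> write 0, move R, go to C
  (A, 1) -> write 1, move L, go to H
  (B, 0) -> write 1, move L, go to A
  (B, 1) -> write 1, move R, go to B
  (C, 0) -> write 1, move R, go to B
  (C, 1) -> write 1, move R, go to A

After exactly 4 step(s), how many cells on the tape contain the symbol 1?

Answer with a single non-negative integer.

Answer: 2

Derivation:
Step 1: in state A at pos 0, read 0 -> (A,0)->write 0,move R,goto C. Now: state=C, head=1, tape[-1..2]=0000 (head:   ^)
Step 2: in state C at pos 1, read 0 -> (C,0)->write 1,move R,goto B. Now: state=B, head=2, tape[-1..3]=00100 (head:    ^)
Step 3: in state B at pos 2, read 0 -> (B,0)->write 1,move L,goto A. Now: state=A, head=1, tape[-1..3]=00110 (head:   ^)
Step 4: in state A at pos 1, read 1 -> (A,1)->write 1,move L,goto H. Now: state=H, head=0, tape[-1..3]=00110 (head:  ^)
Cells containing 1 after step 4: {1, 2} -> 2 cell(s)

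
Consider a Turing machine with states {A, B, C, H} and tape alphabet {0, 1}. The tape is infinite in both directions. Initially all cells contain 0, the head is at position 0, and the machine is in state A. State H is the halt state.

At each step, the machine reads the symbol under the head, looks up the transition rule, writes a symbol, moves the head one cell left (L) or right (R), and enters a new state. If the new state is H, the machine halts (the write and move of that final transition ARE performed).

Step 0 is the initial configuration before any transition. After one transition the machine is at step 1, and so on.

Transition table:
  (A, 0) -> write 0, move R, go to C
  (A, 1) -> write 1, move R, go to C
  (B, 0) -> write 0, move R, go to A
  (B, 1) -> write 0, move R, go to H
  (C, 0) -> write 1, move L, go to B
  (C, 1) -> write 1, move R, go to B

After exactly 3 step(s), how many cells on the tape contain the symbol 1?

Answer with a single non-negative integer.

Step 1: in state A at pos 0, read 0 -> (A,0)->write 0,move R,goto C. Now: state=C, head=1, tape[-1..2]=0000 (head:   ^)
Step 2: in state C at pos 1, read 0 -> (C,0)->write 1,move L,goto B. Now: state=B, head=0, tape[-1..2]=0010 (head:  ^)
Step 3: in state B at pos 0, read 0 -> (B,0)->write 0,move R,goto A. Now: state=A, head=1, tape[-1..2]=0010 (head:   ^)
Cells containing 1 after step 3: {1} -> 1 cell(s)

Answer: 1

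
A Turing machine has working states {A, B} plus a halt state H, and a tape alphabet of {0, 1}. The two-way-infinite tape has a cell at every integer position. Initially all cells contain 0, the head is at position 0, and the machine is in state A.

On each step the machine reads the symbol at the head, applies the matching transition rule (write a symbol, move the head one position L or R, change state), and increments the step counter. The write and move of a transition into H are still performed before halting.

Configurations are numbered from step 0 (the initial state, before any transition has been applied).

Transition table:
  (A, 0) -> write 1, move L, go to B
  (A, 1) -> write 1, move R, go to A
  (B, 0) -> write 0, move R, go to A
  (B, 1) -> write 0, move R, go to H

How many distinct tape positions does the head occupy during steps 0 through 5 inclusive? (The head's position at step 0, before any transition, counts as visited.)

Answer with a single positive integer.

Step 1: in state A at pos 0, read 0 -> (A,0)->write 1,move L,goto B. Now: state=B, head=-1, tape[-2..1]=0010 (head:  ^)
Step 2: in state B at pos -1, read 0 -> (B,0)->write 0,move R,goto A. Now: state=A, head=0, tape[-2..1]=0010 (head:   ^)
Step 3: in state A at pos 0, read 1 -> (A,1)->write 1,move R,goto A. Now: state=A, head=1, tape[-2..2]=00100 (head:    ^)
Step 4: in state A at pos 1, read 0 -> (A,0)->write 1,move L,goto B. Now: state=B, head=0, tape[-2..2]=00110 (head:   ^)
Step 5: in state B at pos 0, read 1 -> (B,1)->write 0,move R,goto H. Now: state=H, head=1, tape[-2..2]=00010 (head:    ^)
Head positions at steps 0..5: starting at 0, distinct positions visited = {-1, 0, 1} -> 3 position(s)

Answer: 3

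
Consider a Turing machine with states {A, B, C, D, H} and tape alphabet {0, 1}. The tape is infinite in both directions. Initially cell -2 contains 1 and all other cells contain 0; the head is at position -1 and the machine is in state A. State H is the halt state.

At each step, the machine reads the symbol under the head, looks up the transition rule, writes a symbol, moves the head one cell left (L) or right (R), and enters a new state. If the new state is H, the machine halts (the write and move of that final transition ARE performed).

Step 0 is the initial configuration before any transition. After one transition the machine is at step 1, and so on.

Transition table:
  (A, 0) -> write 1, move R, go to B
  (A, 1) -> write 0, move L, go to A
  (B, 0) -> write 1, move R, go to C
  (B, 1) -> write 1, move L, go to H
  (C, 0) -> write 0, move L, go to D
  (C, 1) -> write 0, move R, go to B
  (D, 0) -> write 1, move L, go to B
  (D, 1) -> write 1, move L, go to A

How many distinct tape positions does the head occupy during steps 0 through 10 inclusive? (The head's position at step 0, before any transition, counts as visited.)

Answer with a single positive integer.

Answer: 5

Derivation:
Step 1: in state A at pos -1, read 0 -> (A,0)->write 1,move R,goto B. Now: state=B, head=0, tape[-3..1]=01100 (head:    ^)
Step 2: in state B at pos 0, read 0 -> (B,0)->write 1,move R,goto C. Now: state=C, head=1, tape[-3..2]=011100 (head:     ^)
Step 3: in state C at pos 1, read 0 -> (C,0)->write 0,move L,goto D. Now: state=D, head=0, tape[-3..2]=011100 (head:    ^)
Step 4: in state D at pos 0, read 1 -> (D,1)->write 1,move L,goto A. Now: state=A, head=-1, tape[-3..2]=011100 (head:   ^)
Step 5: in state A at pos -1, read 1 -> (A,1)->write 0,move L,goto A. Now: state=A, head=-2, tape[-3..2]=010100 (head:  ^)
Step 6: in state A at pos -2, read 1 -> (A,1)->write 0,move L,goto A. Now: state=A, head=-3, tape[-4..2]=0000100 (head:  ^)
Step 7: in state A at pos -3, read 0 -> (A,0)->write 1,move R,goto B. Now: state=B, head=-2, tape[-4..2]=0100100 (head:   ^)
Step 8: in state B at pos -2, read 0 -> (B,0)->write 1,move R,goto C. Now: state=C, head=-1, tape[-4..2]=0110100 (head:    ^)
Step 9: in state C at pos -1, read 0 -> (C,0)->write 0,move L,goto D. Now: state=D, head=-2, tape[-4..2]=0110100 (head:   ^)
Step 10: in state D at pos -2, read 1 -> (D,1)->write 1,move L,goto A. Now: state=A, head=-3, tape[-4..2]=0110100 (head:  ^)
Head positions at steps 0..10: starting at -1, distinct positions visited = {-3, -2, -1, 0, 1} -> 5 position(s)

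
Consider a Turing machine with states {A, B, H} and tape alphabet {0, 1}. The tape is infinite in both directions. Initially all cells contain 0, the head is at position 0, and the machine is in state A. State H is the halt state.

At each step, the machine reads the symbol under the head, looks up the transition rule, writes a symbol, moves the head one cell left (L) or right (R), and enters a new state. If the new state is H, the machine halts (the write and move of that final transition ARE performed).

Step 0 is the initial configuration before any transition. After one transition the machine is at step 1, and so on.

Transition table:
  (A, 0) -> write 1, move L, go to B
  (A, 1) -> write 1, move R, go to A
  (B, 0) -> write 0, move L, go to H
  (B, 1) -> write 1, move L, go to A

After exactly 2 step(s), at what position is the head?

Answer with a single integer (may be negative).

Step 1: in state A at pos 0, read 0 -> (A,0)->write 1,move L,goto B. Now: state=B, head=-1, tape[-2..1]=0010 (head:  ^)
Step 2: in state B at pos -1, read 0 -> (B,0)->write 0,move L,goto H. Now: state=H, head=-2, tape[-3..1]=00010 (head:  ^)

Answer: -2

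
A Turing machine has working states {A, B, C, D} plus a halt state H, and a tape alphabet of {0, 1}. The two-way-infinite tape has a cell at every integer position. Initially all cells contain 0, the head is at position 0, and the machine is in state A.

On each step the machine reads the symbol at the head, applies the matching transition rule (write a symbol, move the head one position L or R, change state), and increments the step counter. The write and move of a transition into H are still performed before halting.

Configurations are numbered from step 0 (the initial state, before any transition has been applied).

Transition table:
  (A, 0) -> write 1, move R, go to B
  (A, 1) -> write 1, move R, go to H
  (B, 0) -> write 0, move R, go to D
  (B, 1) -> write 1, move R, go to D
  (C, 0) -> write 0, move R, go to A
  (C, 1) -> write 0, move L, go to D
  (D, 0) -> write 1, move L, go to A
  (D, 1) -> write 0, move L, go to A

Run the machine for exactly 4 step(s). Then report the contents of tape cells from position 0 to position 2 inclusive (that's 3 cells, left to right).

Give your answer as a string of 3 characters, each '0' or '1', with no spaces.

Step 1: in state A at pos 0, read 0 -> (A,0)->write 1,move R,goto B. Now: state=B, head=1, tape[-1..2]=0100 (head:   ^)
Step 2: in state B at pos 1, read 0 -> (B,0)->write 0,move R,goto D. Now: state=D, head=2, tape[-1..3]=01000 (head:    ^)
Step 3: in state D at pos 2, read 0 -> (D,0)->write 1,move L,goto A. Now: state=A, head=1, tape[-1..3]=01010 (head:   ^)
Step 4: in state A at pos 1, read 0 -> (A,0)->write 1,move R,goto B. Now: state=B, head=2, tape[-1..3]=01110 (head:    ^)

Answer: 111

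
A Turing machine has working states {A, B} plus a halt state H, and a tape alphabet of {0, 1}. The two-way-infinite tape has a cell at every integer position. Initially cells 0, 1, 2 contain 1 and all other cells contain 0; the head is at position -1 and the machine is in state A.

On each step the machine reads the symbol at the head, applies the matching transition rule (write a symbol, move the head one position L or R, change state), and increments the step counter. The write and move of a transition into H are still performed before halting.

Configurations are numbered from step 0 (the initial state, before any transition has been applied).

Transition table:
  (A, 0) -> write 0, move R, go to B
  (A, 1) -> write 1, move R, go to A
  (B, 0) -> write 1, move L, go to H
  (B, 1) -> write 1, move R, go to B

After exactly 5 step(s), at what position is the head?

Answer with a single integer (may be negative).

Answer: 2

Derivation:
Step 1: in state A at pos -1, read 0 -> (A,0)->write 0,move R,goto B. Now: state=B, head=0, tape[-2..3]=001110 (head:   ^)
Step 2: in state B at pos 0, read 1 -> (B,1)->write 1,move R,goto B. Now: state=B, head=1, tape[-2..3]=001110 (head:    ^)
Step 3: in state B at pos 1, read 1 -> (B,1)->write 1,move R,goto B. Now: state=B, head=2, tape[-2..3]=001110 (head:     ^)
Step 4: in state B at pos 2, read 1 -> (B,1)->write 1,move R,goto B. Now: state=B, head=3, tape[-2..4]=0011100 (head:      ^)
Step 5: in state B at pos 3, read 0 -> (B,0)->write 1,move L,goto H. Now: state=H, head=2, tape[-2..4]=0011110 (head:     ^)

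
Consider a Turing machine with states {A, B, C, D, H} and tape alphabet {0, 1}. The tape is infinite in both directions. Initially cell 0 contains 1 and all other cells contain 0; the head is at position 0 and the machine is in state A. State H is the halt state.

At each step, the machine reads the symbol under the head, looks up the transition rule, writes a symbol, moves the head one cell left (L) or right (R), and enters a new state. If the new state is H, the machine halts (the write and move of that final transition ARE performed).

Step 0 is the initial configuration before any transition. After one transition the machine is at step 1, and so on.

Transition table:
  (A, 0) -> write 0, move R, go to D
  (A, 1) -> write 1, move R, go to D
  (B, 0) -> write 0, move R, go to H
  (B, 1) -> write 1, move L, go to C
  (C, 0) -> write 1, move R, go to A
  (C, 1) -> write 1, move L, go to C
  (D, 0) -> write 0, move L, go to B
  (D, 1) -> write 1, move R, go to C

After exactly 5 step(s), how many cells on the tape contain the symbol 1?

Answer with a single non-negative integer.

Answer: 2

Derivation:
Step 1: in state A at pos 0, read 1 -> (A,1)->write 1,move R,goto D. Now: state=D, head=1, tape[-1..2]=0100 (head:   ^)
Step 2: in state D at pos 1, read 0 -> (D,0)->write 0,move L,goto B. Now: state=B, head=0, tape[-1..2]=0100 (head:  ^)
Step 3: in state B at pos 0, read 1 -> (B,1)->write 1,move L,goto C. Now: state=C, head=-1, tape[-2..2]=00100 (head:  ^)
Step 4: in state C at pos -1, read 0 -> (C,0)->write 1,move R,goto A. Now: state=A, head=0, tape[-2..2]=01100 (head:   ^)
Step 5: in state A at pos 0, read 1 -> (A,1)->write 1,move R,goto D. Now: state=D, head=1, tape[-2..2]=01100 (head:    ^)
Cells containing 1 after step 5: {-1, 0} -> 2 cell(s)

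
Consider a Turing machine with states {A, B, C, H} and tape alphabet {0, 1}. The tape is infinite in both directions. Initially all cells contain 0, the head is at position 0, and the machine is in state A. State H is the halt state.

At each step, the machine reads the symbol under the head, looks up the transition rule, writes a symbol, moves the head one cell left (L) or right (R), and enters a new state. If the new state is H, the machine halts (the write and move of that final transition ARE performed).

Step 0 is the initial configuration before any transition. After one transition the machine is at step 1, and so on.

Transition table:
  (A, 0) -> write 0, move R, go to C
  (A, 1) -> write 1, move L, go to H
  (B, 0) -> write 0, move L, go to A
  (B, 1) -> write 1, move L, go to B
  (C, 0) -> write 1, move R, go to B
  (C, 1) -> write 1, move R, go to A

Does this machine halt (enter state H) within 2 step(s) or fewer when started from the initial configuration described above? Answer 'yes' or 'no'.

Answer: no

Derivation:
Step 1: in state A at pos 0, read 0 -> (A,0)->write 0,move R,goto C. Now: state=C, head=1, tape[-1..2]=0000 (head:   ^)
Step 2: in state C at pos 1, read 0 -> (C,0)->write 1,move R,goto B. Now: state=B, head=2, tape[-1..3]=00100 (head:    ^)
After 2 step(s): state = B (not H) -> not halted within 2 -> no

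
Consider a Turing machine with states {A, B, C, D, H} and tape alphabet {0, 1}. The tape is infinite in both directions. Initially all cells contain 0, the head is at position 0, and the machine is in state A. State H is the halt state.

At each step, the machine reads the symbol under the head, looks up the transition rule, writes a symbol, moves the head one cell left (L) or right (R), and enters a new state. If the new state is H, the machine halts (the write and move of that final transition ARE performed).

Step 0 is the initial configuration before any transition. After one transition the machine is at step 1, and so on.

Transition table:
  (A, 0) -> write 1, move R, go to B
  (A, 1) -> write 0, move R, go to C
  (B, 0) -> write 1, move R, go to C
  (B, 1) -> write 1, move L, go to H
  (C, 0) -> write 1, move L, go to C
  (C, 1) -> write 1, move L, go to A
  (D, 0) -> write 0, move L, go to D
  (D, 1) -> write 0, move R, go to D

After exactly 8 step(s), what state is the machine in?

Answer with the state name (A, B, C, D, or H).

Answer: H

Derivation:
Step 1: in state A at pos 0, read 0 -> (A,0)->write 1,move R,goto B. Now: state=B, head=1, tape[-1..2]=0100 (head:   ^)
Step 2: in state B at pos 1, read 0 -> (B,0)->write 1,move R,goto C. Now: state=C, head=2, tape[-1..3]=01100 (head:    ^)
Step 3: in state C at pos 2, read 0 -> (C,0)->write 1,move L,goto C. Now: state=C, head=1, tape[-1..3]=01110 (head:   ^)
Step 4: in state C at pos 1, read 1 -> (C,1)->write 1,move L,goto A. Now: state=A, head=0, tape[-1..3]=01110 (head:  ^)
Step 5: in state A at pos 0, read 1 -> (A,1)->write 0,move R,goto C. Now: state=C, head=1, tape[-1..3]=00110 (head:   ^)
Step 6: in state C at pos 1, read 1 -> (C,1)->write 1,move L,goto A. Now: state=A, head=0, tape[-1..3]=00110 (head:  ^)
Step 7: in state A at pos 0, read 0 -> (A,0)->write 1,move R,goto B. Now: state=B, head=1, tape[-1..3]=01110 (head:   ^)
Step 8: in state B at pos 1, read 1 -> (B,1)->write 1,move L,goto H. Now: state=H, head=0, tape[-1..3]=01110 (head:  ^)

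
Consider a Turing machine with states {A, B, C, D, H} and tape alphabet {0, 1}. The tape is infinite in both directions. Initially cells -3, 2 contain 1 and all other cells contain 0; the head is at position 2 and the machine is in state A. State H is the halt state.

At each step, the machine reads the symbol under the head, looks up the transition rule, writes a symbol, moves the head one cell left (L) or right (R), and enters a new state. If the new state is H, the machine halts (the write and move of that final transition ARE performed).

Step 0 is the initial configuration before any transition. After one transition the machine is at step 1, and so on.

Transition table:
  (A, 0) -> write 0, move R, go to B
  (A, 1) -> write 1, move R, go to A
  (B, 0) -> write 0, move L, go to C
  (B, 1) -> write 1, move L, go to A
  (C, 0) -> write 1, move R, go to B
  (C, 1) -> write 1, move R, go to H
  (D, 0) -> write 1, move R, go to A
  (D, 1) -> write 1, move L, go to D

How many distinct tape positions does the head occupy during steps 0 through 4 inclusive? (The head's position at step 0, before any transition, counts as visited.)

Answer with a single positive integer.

Step 1: in state A at pos 2, read 1 -> (A,1)->write 1,move R,goto A. Now: state=A, head=3, tape[-4..4]=010000100 (head:        ^)
Step 2: in state A at pos 3, read 0 -> (A,0)->write 0,move R,goto B. Now: state=B, head=4, tape[-4..5]=0100001000 (head:         ^)
Step 3: in state B at pos 4, read 0 -> (B,0)->write 0,move L,goto C. Now: state=C, head=3, tape[-4..5]=0100001000 (head:        ^)
Step 4: in state C at pos 3, read 0 -> (C,0)->write 1,move R,goto B. Now: state=B, head=4, tape[-4..5]=0100001100 (head:         ^)
Head positions at steps 0..4: starting at 2, distinct positions visited = {2, 3, 4} -> 3 position(s)

Answer: 3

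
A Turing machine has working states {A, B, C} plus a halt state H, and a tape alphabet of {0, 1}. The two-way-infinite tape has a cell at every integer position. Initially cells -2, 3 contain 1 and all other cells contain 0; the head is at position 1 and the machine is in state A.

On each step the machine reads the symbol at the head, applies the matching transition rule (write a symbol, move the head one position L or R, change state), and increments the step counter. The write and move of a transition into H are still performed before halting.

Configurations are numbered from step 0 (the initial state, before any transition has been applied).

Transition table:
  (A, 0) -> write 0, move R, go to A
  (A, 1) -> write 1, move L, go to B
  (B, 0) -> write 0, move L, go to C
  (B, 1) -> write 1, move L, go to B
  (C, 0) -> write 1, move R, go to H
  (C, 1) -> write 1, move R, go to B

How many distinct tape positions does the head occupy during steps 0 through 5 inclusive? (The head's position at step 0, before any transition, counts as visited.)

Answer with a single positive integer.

Step 1: in state A at pos 1, read 0 -> (A,0)->write 0,move R,goto A. Now: state=A, head=2, tape[-3..4]=01000010 (head:      ^)
Step 2: in state A at pos 2, read 0 -> (A,0)->write 0,move R,goto A. Now: state=A, head=3, tape[-3..4]=01000010 (head:       ^)
Step 3: in state A at pos 3, read 1 -> (A,1)->write 1,move L,goto B. Now: state=B, head=2, tape[-3..4]=01000010 (head:      ^)
Step 4: in state B at pos 2, read 0 -> (B,0)->write 0,move L,goto C. Now: state=C, head=1, tape[-3..4]=01000010 (head:     ^)
Step 5: in state C at pos 1, read 0 -> (C,0)->write 1,move R,goto H. Now: state=H, head=2, tape[-3..4]=01001010 (head:      ^)
Head positions at steps 0..5: starting at 1, distinct positions visited = {1, 2, 3} -> 3 position(s)

Answer: 3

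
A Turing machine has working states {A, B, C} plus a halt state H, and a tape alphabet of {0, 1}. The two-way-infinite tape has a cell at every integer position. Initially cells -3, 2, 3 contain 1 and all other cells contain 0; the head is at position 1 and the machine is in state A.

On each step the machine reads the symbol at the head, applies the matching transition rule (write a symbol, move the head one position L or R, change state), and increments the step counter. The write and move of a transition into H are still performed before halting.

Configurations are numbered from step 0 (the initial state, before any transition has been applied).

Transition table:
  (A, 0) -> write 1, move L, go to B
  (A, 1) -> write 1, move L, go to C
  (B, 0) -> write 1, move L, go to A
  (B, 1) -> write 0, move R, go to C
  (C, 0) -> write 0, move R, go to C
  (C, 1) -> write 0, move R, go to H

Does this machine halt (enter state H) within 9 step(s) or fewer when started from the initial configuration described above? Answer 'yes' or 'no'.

Step 1: in state A at pos 1, read 0 -> (A,0)->write 1,move L,goto B. Now: state=B, head=0, tape[-4..4]=010001110 (head:     ^)
Step 2: in state B at pos 0, read 0 -> (B,0)->write 1,move L,goto A. Now: state=A, head=-1, tape[-4..4]=010011110 (head:    ^)
Step 3: in state A at pos -1, read 0 -> (A,0)->write 1,move L,goto B. Now: state=B, head=-2, tape[-4..4]=010111110 (head:   ^)
Step 4: in state B at pos -2, read 0 -> (B,0)->write 1,move L,goto A. Now: state=A, head=-3, tape[-4..4]=011111110 (head:  ^)
Step 5: in state A at pos -3, read 1 -> (A,1)->write 1,move L,goto C. Now: state=C, head=-4, tape[-5..4]=0011111110 (head:  ^)
Step 6: in state C at pos -4, read 0 -> (C,0)->write 0,move R,goto C. Now: state=C, head=-3, tape[-5..4]=0011111110 (head:   ^)
Step 7: in state C at pos -3, read 1 -> (C,1)->write 0,move R,goto H. Now: state=H, head=-2, tape[-5..4]=0001111110 (head:    ^)
State H reached at step 7; 7 <= 9 -> yes

Answer: yes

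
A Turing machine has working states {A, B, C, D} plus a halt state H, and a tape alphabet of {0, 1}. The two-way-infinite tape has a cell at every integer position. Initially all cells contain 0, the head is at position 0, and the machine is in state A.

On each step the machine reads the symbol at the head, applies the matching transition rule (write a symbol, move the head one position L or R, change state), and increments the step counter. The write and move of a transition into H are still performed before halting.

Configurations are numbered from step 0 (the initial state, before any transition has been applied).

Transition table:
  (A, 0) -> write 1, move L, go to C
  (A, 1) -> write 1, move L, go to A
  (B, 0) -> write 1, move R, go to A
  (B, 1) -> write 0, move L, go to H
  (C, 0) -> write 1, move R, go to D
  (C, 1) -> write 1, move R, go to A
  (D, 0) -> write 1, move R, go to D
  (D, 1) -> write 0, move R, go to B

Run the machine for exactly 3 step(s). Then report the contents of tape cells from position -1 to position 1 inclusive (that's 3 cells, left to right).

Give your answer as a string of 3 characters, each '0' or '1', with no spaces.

Step 1: in state A at pos 0, read 0 -> (A,0)->write 1,move L,goto C. Now: state=C, head=-1, tape[-2..1]=0010 (head:  ^)
Step 2: in state C at pos -1, read 0 -> (C,0)->write 1,move R,goto D. Now: state=D, head=0, tape[-2..1]=0110 (head:   ^)
Step 3: in state D at pos 0, read 1 -> (D,1)->write 0,move R,goto B. Now: state=B, head=1, tape[-2..2]=01000 (head:    ^)

Answer: 100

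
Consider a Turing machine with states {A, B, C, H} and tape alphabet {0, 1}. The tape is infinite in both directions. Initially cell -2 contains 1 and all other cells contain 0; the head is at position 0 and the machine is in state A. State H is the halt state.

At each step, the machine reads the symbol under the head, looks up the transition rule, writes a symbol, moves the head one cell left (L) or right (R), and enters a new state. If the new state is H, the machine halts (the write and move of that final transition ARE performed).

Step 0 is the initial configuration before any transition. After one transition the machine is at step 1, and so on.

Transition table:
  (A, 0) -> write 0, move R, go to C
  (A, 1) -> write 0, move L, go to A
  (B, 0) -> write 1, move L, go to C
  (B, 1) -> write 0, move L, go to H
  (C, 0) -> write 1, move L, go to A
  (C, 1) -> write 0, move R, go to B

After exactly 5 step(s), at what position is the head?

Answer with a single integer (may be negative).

Step 1: in state A at pos 0, read 0 -> (A,0)->write 0,move R,goto C. Now: state=C, head=1, tape[-3..2]=010000 (head:     ^)
Step 2: in state C at pos 1, read 0 -> (C,0)->write 1,move L,goto A. Now: state=A, head=0, tape[-3..2]=010010 (head:    ^)
Step 3: in state A at pos 0, read 0 -> (A,0)->write 0,move R,goto C. Now: state=C, head=1, tape[-3..2]=010010 (head:     ^)
Step 4: in state C at pos 1, read 1 -> (C,1)->write 0,move R,goto B. Now: state=B, head=2, tape[-3..3]=0100000 (head:      ^)
Step 5: in state B at pos 2, read 0 -> (B,0)->write 1,move L,goto C. Now: state=C, head=1, tape[-3..3]=0100010 (head:     ^)

Answer: 1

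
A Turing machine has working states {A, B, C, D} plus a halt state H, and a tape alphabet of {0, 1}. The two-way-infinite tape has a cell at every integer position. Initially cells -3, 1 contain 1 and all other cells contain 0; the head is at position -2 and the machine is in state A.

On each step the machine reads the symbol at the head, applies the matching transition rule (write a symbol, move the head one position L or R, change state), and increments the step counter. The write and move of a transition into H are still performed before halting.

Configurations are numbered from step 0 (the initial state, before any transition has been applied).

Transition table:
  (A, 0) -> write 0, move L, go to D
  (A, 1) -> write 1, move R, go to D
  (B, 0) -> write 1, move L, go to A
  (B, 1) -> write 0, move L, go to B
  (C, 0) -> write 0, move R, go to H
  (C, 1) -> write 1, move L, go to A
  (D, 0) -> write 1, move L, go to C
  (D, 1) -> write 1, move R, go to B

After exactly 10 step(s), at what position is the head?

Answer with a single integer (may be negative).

Answer: 0

Derivation:
Step 1: in state A at pos -2, read 0 -> (A,0)->write 0,move L,goto D. Now: state=D, head=-3, tape[-4..2]=0100010 (head:  ^)
Step 2: in state D at pos -3, read 1 -> (D,1)->write 1,move R,goto B. Now: state=B, head=-2, tape[-4..2]=0100010 (head:   ^)
Step 3: in state B at pos -2, read 0 -> (B,0)->write 1,move L,goto A. Now: state=A, head=-3, tape[-4..2]=0110010 (head:  ^)
Step 4: in state A at pos -3, read 1 -> (A,1)->write 1,move R,goto D. Now: state=D, head=-2, tape[-4..2]=0110010 (head:   ^)
Step 5: in state D at pos -2, read 1 -> (D,1)->write 1,move R,goto B. Now: state=B, head=-1, tape[-4..2]=0110010 (head:    ^)
Step 6: in state B at pos -1, read 0 -> (B,0)->write 1,move L,goto A. Now: state=A, head=-2, tape[-4..2]=0111010 (head:   ^)
Step 7: in state A at pos -2, read 1 -> (A,1)->write 1,move R,goto D. Now: state=D, head=-1, tape[-4..2]=0111010 (head:    ^)
Step 8: in state D at pos -1, read 1 -> (D,1)->write 1,move R,goto B. Now: state=B, head=0, tape[-4..2]=0111010 (head:     ^)
Step 9: in state B at pos 0, read 0 -> (B,0)->write 1,move L,goto A. Now: state=A, head=-1, tape[-4..2]=0111110 (head:    ^)
Step 10: in state A at pos -1, read 1 -> (A,1)->write 1,move R,goto D. Now: state=D, head=0, tape[-4..2]=0111110 (head:     ^)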